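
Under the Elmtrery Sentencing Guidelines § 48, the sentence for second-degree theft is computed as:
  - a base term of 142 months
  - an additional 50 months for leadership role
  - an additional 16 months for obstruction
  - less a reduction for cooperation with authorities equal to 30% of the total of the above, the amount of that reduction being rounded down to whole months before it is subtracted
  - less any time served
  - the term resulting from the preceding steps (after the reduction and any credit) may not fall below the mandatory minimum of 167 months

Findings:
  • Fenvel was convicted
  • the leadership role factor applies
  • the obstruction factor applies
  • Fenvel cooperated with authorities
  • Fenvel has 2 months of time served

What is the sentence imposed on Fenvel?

Leadership role enhancement: +50 months
Obstruction enhancement: +16 months
Adjusted term: 142 months + 50 months + 16 months = 208 months
Cooperation with authorities reduction: 30% of 208 months = 62 months (rounded down)
After reduction: 208 − 62 = 146 months
Less time served: 146 months − 2 months = 144 months
Minimum 167 months: 144 months is below the minimum → 167 months

167 months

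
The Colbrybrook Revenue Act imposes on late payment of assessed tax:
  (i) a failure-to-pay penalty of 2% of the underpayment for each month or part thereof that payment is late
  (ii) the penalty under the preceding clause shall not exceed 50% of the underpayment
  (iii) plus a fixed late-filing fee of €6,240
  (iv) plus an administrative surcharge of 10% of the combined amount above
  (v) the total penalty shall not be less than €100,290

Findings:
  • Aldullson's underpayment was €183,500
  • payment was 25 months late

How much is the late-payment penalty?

€107,789

Accrued rate: 2% × 25 = 50%, capped at 50% → 50%
Failure-to-pay penalty: 50% of €183,500 = €91,750
Penalty before surcharge: €91,750 + €6,240 = €97,990
Administrative surcharge: 10% of €97,990 = €9,799
Total penalty: €97,990 + €9,799 = €107,789
Minimum €100,290: €107,789 meets the minimum, no increase.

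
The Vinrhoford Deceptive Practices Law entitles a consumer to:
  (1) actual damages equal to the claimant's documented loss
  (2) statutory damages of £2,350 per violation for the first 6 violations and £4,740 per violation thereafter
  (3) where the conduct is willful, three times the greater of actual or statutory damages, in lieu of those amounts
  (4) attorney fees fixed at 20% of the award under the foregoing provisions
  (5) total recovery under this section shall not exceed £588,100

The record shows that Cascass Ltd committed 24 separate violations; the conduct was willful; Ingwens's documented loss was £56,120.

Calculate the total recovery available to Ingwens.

Total recovery: £357,912

First 6 violations: 6 × £2,350 = £14,100
Remaining violations: (24 − 6) × £4,740 = £85,320
Statutory damages: £14,100 + £85,320 = £99,420
Greater of actual damages (£56,120) or statutory damages (£99,420): £99,420
Trebled: 3 × £99,420 = £298,260
Attorney fees: 20% of £298,260 = £59,652
Total before cap: £298,260 + £59,652 = £357,912
Cap at £588,100: £357,912 is within the cap, no reduction.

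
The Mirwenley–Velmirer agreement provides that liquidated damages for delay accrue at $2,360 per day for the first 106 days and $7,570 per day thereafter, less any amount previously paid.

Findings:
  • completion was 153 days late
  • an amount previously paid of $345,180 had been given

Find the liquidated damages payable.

First 106 days: 106 × $2,360 = $250,160
Remaining days: (153 − 106) × $7,570 = $355,790
Accrued per-day damages: $250,160 + $355,790 = $605,950
Less amount previously paid: $605,950 − $345,180 = $260,770

$260,770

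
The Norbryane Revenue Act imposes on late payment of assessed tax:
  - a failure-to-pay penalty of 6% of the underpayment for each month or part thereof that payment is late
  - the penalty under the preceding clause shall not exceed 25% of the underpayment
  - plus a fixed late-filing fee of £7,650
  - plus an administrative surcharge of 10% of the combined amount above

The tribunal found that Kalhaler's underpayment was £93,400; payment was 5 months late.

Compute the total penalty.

£34,100

Accrued rate: 6% × 5 = 30%, capped at 25% → 25%
Failure-to-pay penalty: 25% of £93,400 = £23,350
Penalty before surcharge: £23,350 + £7,650 = £31,000
Administrative surcharge: 10% of £31,000 = £3,100
Total penalty: £31,000 + £3,100 = £34,100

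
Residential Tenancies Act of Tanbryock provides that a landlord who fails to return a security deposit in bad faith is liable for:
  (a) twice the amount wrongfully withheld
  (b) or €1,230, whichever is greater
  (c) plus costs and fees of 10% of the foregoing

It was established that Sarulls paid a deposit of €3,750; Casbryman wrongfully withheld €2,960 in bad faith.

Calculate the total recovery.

Doubled: 2 × €2,960 = €5,920
Minimum €1,230: €5,920 meets the minimum, no increase.
Costs and fees: 10% of €5,920 = €592
Total recovery: €5,920 + €592 = €6,512

€6,512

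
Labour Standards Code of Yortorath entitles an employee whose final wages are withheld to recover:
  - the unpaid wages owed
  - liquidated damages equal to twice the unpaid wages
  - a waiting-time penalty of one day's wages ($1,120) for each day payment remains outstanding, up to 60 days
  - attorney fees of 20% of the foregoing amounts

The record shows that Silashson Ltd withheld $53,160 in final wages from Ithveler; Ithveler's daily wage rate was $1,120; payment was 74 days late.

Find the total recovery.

$272,016

Doubled: 2 × $53,160 = $106,320
Penalty days: min(74, 60) = 60
Waiting-time penalty: 60 × $1,120 = $67,200
Subtotal: $53,160 + $106,320 + $67,200 = $226,680
Attorney fees: 20% of $226,680 = $45,336
Total award: $226,680 + $45,336 = $272,016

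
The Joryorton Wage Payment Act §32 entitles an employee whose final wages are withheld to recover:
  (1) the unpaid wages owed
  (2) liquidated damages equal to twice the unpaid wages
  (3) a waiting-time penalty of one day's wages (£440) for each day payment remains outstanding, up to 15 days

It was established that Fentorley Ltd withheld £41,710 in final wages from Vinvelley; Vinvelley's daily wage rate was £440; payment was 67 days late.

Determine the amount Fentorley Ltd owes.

£131,730

Doubled: 2 × £41,710 = £83,420
Penalty days: min(67, 15) = 15
Waiting-time penalty: 15 × £440 = £6,600
Total award: £41,710 + £83,420 + £6,600 = £131,730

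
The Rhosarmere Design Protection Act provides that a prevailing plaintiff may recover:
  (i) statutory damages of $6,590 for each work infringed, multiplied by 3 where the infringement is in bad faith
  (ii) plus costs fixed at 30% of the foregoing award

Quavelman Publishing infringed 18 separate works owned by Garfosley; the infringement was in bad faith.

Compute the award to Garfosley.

$462,618

Statutory damages: 18 × $6,590 = $118,620
Trebled: 3 × $118,620 = $355,860
Costs: 30% of $355,860 = $106,758
Award plus costs: $355,860 + $106,758 = $462,618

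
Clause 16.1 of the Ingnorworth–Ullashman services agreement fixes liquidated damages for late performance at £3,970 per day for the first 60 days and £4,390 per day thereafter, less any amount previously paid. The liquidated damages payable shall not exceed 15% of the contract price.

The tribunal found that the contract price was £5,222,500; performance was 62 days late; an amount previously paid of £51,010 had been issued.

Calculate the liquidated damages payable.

£195,970

First 60 days: 60 × £3,970 = £238,200
Remaining days: (62 − 60) × £4,390 = £8,780
Accrued per-day damages: £238,200 + £8,780 = £246,980
Less amount previously paid: £246,980 − £51,010 = £195,970
Cap: 15% of £5,222,500 = £783,375
Cap at £783,375: £195,970 is within the cap, no reduction.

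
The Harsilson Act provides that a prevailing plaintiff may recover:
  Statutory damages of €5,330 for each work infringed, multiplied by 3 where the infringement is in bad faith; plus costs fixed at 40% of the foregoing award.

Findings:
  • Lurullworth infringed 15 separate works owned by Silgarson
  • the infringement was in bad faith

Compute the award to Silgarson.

€335,790

Statutory damages: 15 × €5,330 = €79,950
Trebled: 3 × €79,950 = €239,850
Costs: 40% of €239,850 = €95,940
Award plus costs: €239,850 + €95,940 = €335,790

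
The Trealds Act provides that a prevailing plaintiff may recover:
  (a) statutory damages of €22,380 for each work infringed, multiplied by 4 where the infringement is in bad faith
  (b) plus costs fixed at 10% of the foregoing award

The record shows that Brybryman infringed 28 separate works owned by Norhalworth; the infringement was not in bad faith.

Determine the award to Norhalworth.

€689,304

Statutory damages: 28 × €22,380 = €626,640
Infringement not in bad faith: no ×4 enhancement.
Costs: 10% of €626,640 = €62,664
Award plus costs: €626,640 + €62,664 = €689,304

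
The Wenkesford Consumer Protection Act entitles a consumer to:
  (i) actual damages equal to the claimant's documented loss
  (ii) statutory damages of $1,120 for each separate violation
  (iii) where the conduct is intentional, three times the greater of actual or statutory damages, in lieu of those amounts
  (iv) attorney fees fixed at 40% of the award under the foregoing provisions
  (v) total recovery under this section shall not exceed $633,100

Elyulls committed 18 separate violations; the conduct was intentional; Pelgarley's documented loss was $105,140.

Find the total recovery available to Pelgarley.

$441,588

Statutory damages: 18 × $1,120 = $20,160
Greater of actual damages ($105,140) or statutory damages ($20,160): $105,140
Trebled: 3 × $105,140 = $315,420
Attorney fees: 40% of $315,420 = $126,168
Total before cap: $315,420 + $126,168 = $441,588
Cap at $633,100: $441,588 is within the cap, no reduction.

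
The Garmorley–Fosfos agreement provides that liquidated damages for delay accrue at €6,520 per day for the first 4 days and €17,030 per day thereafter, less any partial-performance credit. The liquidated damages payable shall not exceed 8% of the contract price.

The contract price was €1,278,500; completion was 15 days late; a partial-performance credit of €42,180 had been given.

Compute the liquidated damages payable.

€102,280

First 4 days: 4 × €6,520 = €26,080
Remaining days: (15 − 4) × €17,030 = €187,330
Accrued per-day damages: €26,080 + €187,330 = €213,410
Less partial-performance credit: €213,410 − €42,180 = €171,230
Cap: 8% of €1,278,500 = €102,280
Cap at €102,280: €171,230 exceeds the cap → €102,280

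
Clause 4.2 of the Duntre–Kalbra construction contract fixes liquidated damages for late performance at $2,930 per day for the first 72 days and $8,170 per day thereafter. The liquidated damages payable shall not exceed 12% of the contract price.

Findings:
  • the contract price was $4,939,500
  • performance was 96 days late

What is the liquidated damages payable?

First 72 days: 72 × $2,930 = $210,960
Remaining days: (96 − 72) × $8,170 = $196,080
Accrued per-day damages: $210,960 + $196,080 = $407,040
Cap: 12% of $4,939,500 = $592,740
Cap at $592,740: $407,040 is within the cap, no reduction.

$407,040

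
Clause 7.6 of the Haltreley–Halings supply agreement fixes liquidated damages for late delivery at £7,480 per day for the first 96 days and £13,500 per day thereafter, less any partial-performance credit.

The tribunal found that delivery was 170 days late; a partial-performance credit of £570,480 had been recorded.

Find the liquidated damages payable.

First 96 days: 96 × £7,480 = £718,080
Remaining days: (170 − 96) × £13,500 = £999,000
Accrued per-day damages: £718,080 + £999,000 = £1,717,080
Less partial-performance credit: £1,717,080 − £570,480 = £1,146,600

£1,146,600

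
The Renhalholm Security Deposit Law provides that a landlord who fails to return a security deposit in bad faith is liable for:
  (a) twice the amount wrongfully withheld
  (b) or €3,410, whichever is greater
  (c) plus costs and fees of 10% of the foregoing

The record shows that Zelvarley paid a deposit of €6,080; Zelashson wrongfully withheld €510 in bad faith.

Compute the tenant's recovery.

€3,751

Doubled: 2 × €510 = €1,020
Minimum €3,410: €1,020 is below the minimum → €3,410
Costs and fees: 10% of €3,410 = €341
Total recovery: €3,410 + €341 = €3,751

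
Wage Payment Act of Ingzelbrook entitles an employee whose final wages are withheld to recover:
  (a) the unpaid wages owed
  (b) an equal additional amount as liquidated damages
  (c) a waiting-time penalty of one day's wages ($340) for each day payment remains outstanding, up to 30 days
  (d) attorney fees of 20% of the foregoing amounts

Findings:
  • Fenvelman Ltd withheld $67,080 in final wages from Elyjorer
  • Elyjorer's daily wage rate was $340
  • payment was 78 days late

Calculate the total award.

Liquidated damages (equal amount): $67,080
Penalty days: min(78, 30) = 30
Waiting-time penalty: 30 × $340 = $10,200
Subtotal: $67,080 + $67,080 + $10,200 = $144,360
Attorney fees: 20% of $144,360 = $28,872
Total award: $144,360 + $28,872 = $173,232

Total award: $173,232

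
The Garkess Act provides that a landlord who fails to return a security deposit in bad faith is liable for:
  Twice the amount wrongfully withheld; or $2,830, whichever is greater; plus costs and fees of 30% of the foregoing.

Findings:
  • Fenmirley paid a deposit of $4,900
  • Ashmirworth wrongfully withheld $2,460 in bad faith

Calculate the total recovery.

$6,396

Doubled: 2 × $2,460 = $4,920
Minimum $2,830: $4,920 meets the minimum, no increase.
Costs and fees: 30% of $4,920 = $1,476
Total recovery: $4,920 + $1,476 = $6,396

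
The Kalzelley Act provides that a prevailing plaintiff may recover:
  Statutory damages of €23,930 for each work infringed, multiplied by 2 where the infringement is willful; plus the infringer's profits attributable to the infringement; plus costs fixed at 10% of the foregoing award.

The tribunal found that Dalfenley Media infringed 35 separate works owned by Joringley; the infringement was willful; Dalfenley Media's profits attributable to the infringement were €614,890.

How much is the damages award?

€2,518,989

Statutory damages: 35 × €23,930 = €837,550
Doubled: 2 × €837,550 = €1,675,100
Combined award: €1,675,100 + €614,890 = €2,289,990
Costs: 10% of €2,289,990 = €228,999
Award plus costs: €2,289,990 + €228,999 = €2,518,989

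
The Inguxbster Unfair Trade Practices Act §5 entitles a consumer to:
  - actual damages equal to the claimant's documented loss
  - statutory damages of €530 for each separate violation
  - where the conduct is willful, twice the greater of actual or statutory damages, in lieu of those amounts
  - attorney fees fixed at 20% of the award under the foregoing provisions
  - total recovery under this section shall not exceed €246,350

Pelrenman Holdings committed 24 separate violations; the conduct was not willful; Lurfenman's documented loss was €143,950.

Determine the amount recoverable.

Statutory damages: 24 × €530 = €12,720
Conduct not willful: the in-lieu enhancement does not apply.
Actual plus statutory damages: €143,950 + €12,720 = €156,670
Attorney fees: 20% of €156,670 = €31,334
Total before cap: €156,670 + €31,334 = €188,004
Cap at €246,350: €188,004 is within the cap, no reduction.

€188,004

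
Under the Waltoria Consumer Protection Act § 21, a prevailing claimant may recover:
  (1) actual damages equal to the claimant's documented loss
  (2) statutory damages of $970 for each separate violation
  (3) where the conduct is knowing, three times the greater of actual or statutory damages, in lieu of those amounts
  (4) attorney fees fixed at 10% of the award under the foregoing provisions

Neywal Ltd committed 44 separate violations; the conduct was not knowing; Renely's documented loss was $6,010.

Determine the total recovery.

$53,559

Statutory damages: 44 × $970 = $42,680
Conduct not knowing: the in-lieu enhancement does not apply.
Actual plus statutory damages: $6,010 + $42,680 = $48,690
Attorney fees: 10% of $48,690 = $4,869
Total recovery: $48,690 + $4,869 = $53,559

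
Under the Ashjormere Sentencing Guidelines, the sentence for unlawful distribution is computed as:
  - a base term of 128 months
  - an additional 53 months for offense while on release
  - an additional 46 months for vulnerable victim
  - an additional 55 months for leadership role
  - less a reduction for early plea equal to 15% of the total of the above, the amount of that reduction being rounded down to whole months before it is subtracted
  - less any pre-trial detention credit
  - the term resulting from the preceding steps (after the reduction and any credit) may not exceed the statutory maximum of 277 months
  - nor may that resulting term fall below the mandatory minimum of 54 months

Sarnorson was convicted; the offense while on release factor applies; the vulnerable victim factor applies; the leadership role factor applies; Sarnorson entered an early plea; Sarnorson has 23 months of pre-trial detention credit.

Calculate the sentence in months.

217 months

Offense while on release enhancement: +53 months
Vulnerable victim enhancement: +46 months
Leadership role enhancement: +55 months
Adjusted term: 128 months + 53 months + 46 months + 55 months = 282 months
Early plea reduction: 15% of 282 months = 42 months (rounded down)
After reduction: 282 − 42 = 240 months
Less pre-trial detention credit: 240 months − 23 months = 217 months
Cap at 277 months: 217 months is within the cap, no reduction.
Minimum 54 months: 217 months meets the minimum, no increase.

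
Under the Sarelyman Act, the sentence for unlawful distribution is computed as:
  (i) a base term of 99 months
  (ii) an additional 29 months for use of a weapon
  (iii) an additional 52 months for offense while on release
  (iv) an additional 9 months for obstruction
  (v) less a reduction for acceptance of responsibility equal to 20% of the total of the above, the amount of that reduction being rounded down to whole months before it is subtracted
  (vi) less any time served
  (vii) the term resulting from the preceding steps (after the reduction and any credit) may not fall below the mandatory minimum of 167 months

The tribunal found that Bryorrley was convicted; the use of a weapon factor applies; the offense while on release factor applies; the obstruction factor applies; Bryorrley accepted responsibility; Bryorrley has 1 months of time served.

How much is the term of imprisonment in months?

Use of a weapon enhancement: +29 months
Offense while on release enhancement: +52 months
Obstruction enhancement: +9 months
Adjusted term: 99 months + 29 months + 52 months + 9 months = 189 months
Acceptance of responsibility reduction: 20% of 189 months = 37 months (rounded down)
After reduction: 189 − 37 = 152 months
Less time served: 152 months − 1 months = 151 months
Minimum 167 months: 151 months is below the minimum → 167 months

167 months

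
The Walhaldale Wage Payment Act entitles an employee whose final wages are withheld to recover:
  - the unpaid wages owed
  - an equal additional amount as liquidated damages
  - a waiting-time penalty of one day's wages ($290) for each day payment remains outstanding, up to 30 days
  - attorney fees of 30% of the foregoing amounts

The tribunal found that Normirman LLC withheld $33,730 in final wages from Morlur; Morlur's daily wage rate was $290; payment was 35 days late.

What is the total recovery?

Total award: $99,008

Liquidated damages (equal amount): $33,730
Penalty days: min(35, 30) = 30
Waiting-time penalty: 30 × $290 = $8,700
Subtotal: $33,730 + $33,730 + $8,700 = $76,160
Attorney fees: 30% of $76,160 = $22,848
Total award: $76,160 + $22,848 = $99,008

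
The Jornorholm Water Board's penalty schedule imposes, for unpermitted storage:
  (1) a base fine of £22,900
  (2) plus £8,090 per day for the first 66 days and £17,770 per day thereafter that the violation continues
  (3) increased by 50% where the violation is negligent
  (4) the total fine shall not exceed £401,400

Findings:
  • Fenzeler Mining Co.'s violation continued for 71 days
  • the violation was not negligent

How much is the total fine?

Civil penalty: £401,400

First 66 days: 66 × £8,090 = £533,940
Remaining days: (71 − 66) × £17,770 = £88,850
Per-day component: £533,940 + £88,850 = £622,790
Base plus per-day: £22,900 + £622,790 = £645,690
The violation was not negligent: no 50% increase.
Cap at £401,400: £645,690 exceeds the cap → £401,400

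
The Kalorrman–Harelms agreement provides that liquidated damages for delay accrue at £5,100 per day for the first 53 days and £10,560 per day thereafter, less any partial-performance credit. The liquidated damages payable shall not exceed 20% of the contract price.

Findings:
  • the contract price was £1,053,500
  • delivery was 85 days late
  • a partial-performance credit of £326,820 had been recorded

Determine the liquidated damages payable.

First 53 days: 53 × £5,100 = £270,300
Remaining days: (85 − 53) × £10,560 = £337,920
Accrued per-day damages: £270,300 + £337,920 = £608,220
Less partial-performance credit: £608,220 − £326,820 = £281,400
Cap: 20% of £1,053,500 = £210,700
Cap at £210,700: £281,400 exceeds the cap → £210,700

£210,700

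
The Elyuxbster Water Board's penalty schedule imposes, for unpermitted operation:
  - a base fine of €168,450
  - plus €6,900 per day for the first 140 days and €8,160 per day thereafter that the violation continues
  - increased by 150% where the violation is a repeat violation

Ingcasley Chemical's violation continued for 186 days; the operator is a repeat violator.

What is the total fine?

First 140 days: 140 × €6,900 = €966,000
Remaining days: (186 − 140) × €8,160 = €375,360
Per-day component: €966,000 + €375,360 = €1,341,360
Base plus per-day: €168,450 + €1,341,360 = €1,509,810
Enhancement: 150% of €1,509,810 = €2,264,715
Enhanced fine: €1,509,810 + €2,264,715 = €3,774,525

€3,774,525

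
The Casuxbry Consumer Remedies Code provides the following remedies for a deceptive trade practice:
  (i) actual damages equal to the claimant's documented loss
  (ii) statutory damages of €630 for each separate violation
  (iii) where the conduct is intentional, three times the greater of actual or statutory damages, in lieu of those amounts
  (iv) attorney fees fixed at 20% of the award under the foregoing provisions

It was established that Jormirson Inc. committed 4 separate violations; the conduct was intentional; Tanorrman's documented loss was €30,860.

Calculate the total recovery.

Statutory damages: 4 × €630 = €2,520
Greater of actual damages (€30,860) or statutory damages (€2,520): €30,860
Trebled: 3 × €30,860 = €92,580
Attorney fees: 20% of €92,580 = €18,516
Total recovery: €92,580 + €18,516 = €111,096

€111,096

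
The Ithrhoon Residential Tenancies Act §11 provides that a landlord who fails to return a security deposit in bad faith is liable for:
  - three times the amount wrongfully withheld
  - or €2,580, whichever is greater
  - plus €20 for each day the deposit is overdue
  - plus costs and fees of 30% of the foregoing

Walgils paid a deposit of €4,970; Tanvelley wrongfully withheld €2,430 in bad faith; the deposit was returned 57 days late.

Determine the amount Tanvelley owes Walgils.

€10,959

Trebled: 3 × €2,430 = €7,290
Minimum €2,580: €7,290 meets the minimum, no increase.
Late-return penalty: 57 × €20 = €1,140
Damages plus late penalty: €7,290 + €1,140 = €8,430
Costs and fees: 30% of €8,430 = €2,529
Total recovery: €8,430 + €2,529 = €10,959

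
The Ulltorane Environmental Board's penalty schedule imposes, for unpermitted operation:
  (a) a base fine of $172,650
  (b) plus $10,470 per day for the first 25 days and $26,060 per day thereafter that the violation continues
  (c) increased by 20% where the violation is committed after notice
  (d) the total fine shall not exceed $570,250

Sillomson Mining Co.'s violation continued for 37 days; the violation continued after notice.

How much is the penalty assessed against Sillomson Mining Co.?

First 25 days: 25 × $10,470 = $261,750
Remaining days: (37 − 25) × $26,060 = $312,720
Per-day component: $261,750 + $312,720 = $574,470
Base plus per-day: $172,650 + $574,470 = $747,120
Enhancement: 20% of $747,120 = $149,424
Enhanced fine: $747,120 + $149,424 = $896,544
Cap at $570,250: $896,544 exceeds the cap → $570,250

$570,250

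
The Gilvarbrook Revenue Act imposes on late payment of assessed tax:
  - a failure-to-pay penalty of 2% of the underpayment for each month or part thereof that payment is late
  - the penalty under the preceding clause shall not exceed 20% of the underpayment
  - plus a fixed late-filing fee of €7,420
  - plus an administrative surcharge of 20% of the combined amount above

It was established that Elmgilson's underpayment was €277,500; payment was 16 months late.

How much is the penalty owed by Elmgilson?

€75,504

Accrued rate: 2% × 16 = 32%, capped at 20% → 20%
Failure-to-pay penalty: 20% of €277,500 = €55,500
Penalty before surcharge: €55,500 + €7,420 = €62,920
Administrative surcharge: 20% of €62,920 = €12,584
Total penalty: €62,920 + €12,584 = €75,504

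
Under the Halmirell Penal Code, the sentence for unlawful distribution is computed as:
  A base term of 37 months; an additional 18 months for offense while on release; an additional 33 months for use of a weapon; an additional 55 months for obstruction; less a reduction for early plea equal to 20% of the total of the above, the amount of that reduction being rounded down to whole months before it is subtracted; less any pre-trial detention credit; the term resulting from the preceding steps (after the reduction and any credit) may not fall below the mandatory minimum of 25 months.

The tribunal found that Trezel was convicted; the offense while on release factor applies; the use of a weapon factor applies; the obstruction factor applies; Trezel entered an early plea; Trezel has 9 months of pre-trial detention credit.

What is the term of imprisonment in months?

106 months

Offense while on release enhancement: +18 months
Use of a weapon enhancement: +33 months
Obstruction enhancement: +55 months
Adjusted term: 37 months + 18 months + 33 months + 55 months = 143 months
Early plea reduction: 20% of 143 months = 28 months (rounded down)
After reduction: 143 − 28 = 115 months
Less pre-trial detention credit: 115 months − 9 months = 106 months
Minimum 25 months: 106 months meets the minimum, no increase.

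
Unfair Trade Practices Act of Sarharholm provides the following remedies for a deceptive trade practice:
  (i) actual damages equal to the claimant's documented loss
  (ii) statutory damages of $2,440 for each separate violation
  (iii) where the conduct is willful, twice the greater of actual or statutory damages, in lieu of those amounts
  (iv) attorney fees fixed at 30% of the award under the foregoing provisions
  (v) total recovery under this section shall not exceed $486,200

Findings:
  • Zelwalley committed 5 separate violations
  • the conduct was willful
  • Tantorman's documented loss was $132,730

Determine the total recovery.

Total recovery: $345,098

Statutory damages: 5 × $2,440 = $12,200
Greater of actual damages ($132,730) or statutory damages ($12,200): $132,730
Doubled: 2 × $132,730 = $265,460
Attorney fees: 30% of $265,460 = $79,638
Total before cap: $265,460 + $79,638 = $345,098
Cap at $486,200: $345,098 is within the cap, no reduction.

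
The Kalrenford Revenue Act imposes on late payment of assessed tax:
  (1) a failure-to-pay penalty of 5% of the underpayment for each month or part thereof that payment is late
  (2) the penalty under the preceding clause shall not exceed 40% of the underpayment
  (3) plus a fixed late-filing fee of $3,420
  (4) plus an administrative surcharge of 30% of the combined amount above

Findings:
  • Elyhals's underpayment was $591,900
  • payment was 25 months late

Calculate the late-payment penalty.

$312,234

Accrued rate: 5% × 25 = 125%, capped at 40% → 40%
Failure-to-pay penalty: 40% of $591,900 = $236,760
Penalty before surcharge: $236,760 + $3,420 = $240,180
Administrative surcharge: 30% of $240,180 = $72,054
Total penalty: $240,180 + $72,054 = $312,234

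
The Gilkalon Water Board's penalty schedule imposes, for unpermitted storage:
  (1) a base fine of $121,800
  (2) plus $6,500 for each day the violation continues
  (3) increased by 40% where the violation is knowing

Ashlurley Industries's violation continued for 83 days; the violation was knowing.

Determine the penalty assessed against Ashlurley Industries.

Per-day component: 83 × $6,500 = $539,500
Base plus per-day: $121,800 + $539,500 = $661,300
Enhancement: 40% of $661,300 = $264,520
Enhanced fine: $661,300 + $264,520 = $925,820

$925,820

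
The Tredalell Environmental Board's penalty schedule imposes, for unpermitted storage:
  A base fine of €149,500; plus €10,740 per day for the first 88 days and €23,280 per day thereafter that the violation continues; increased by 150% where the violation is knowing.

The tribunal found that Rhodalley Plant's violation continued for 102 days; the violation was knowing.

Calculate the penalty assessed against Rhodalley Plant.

First 88 days: 88 × €10,740 = €945,120
Remaining days: (102 − 88) × €23,280 = €325,920
Per-day component: €945,120 + €325,920 = €1,271,040
Base plus per-day: €149,500 + €1,271,040 = €1,420,540
Enhancement: 150% of €1,420,540 = €2,130,810
Enhanced fine: €1,420,540 + €2,130,810 = €3,551,350

€3,551,350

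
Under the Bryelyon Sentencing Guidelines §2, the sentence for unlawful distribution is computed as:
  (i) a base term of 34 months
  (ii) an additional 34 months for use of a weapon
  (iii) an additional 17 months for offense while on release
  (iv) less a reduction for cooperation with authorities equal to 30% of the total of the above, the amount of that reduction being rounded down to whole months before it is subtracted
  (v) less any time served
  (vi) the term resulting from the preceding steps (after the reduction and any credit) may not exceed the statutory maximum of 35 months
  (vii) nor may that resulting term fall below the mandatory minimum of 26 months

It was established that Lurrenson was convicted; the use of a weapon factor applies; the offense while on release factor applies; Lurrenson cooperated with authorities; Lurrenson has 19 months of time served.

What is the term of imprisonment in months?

35 months

Use of a weapon enhancement: +34 months
Offense while on release enhancement: +17 months
Adjusted term: 34 months + 34 months + 17 months = 85 months
Cooperation with authorities reduction: 30% of 85 months = 25 months (rounded down)
After reduction: 85 − 25 = 60 months
Less time served: 60 months − 19 months = 41 months
Cap at 35 months: 41 months exceeds the cap → 35 months
Minimum 26 months: 35 months meets the minimum, no increase.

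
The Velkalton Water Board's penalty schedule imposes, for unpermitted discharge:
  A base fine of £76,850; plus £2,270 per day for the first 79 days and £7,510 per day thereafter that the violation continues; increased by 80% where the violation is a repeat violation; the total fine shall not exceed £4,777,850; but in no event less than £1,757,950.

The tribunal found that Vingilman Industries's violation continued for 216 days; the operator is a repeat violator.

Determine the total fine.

First 79 days: 79 × £2,270 = £179,330
Remaining days: (216 − 79) × £7,510 = £1,028,870
Per-day component: £179,330 + £1,028,870 = £1,208,200
Base plus per-day: £76,850 + £1,208,200 = £1,285,050
Enhancement: 80% of £1,285,050 = £1,028,040
Enhanced fine: £1,285,050 + £1,028,040 = £2,313,090
Cap at £4,777,850: £2,313,090 is within the cap, no reduction.
Minimum £1,757,950: £2,313,090 meets the minimum, no increase.

£2,313,090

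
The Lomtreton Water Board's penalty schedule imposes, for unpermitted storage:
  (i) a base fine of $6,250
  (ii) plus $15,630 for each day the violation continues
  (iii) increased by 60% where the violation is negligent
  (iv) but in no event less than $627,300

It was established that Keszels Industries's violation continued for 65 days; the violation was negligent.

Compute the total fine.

Per-day component: 65 × $15,630 = $1,015,950
Base plus per-day: $6,250 + $1,015,950 = $1,022,200
Enhancement: 60% of $1,022,200 = $613,320
Enhanced fine: $1,022,200 + $613,320 = $1,635,520
Minimum $627,300: $1,635,520 meets the minimum, no increase.

$1,635,520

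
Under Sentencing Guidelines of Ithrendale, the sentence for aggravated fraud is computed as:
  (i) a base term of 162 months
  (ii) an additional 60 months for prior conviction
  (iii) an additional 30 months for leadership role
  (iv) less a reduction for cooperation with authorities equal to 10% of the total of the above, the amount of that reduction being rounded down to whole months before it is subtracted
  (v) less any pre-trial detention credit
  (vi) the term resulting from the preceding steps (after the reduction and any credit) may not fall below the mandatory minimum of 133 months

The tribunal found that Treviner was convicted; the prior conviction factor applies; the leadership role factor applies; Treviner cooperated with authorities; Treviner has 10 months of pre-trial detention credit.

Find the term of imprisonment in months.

Prior conviction enhancement: +60 months
Leadership role enhancement: +30 months
Adjusted term: 162 months + 60 months + 30 months = 252 months
Cooperation with authorities reduction: 10% of 252 months = 25 months (rounded down)
After reduction: 252 − 25 = 227 months
Less pre-trial detention credit: 227 months − 10 months = 217 months
Minimum 133 months: 217 months meets the minimum, no increase.

Sentence: 217 months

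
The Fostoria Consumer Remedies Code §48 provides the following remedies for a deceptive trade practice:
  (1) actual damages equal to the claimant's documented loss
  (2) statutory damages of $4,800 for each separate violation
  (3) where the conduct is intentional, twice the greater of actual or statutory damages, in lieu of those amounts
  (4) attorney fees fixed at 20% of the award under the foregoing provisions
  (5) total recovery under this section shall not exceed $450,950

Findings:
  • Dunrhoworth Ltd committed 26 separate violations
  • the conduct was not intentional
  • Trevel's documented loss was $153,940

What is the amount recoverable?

$334,488

Statutory damages: 26 × $4,800 = $124,800
Conduct not intentional: the in-lieu enhancement does not apply.
Actual plus statutory damages: $153,940 + $124,800 = $278,740
Attorney fees: 20% of $278,740 = $55,748
Total before cap: $278,740 + $55,748 = $334,488
Cap at $450,950: $334,488 is within the cap, no reduction.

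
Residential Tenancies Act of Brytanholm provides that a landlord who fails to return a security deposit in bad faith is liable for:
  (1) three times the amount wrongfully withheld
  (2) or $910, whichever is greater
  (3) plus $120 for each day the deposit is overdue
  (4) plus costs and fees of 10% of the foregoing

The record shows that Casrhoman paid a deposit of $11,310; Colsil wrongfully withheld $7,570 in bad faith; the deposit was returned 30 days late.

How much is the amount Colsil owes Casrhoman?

$28,941

Trebled: 3 × $7,570 = $22,710
Minimum $910: $22,710 meets the minimum, no increase.
Late-return penalty: 30 × $120 = $3,600
Damages plus late penalty: $22,710 + $3,600 = $26,310
Costs and fees: 10% of $26,310 = $2,631
Total recovery: $26,310 + $2,631 = $28,941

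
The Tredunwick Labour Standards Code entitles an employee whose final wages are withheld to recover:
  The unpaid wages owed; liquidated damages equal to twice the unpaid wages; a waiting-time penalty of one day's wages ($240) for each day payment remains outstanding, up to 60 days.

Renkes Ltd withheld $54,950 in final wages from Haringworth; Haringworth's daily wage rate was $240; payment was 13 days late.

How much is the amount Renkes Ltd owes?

Doubled: 2 × $54,950 = $109,900
Penalty days: min(13, 60) = 13
Waiting-time penalty: 13 × $240 = $3,120
Total award: $54,950 + $109,900 + $3,120 = $167,970

$167,970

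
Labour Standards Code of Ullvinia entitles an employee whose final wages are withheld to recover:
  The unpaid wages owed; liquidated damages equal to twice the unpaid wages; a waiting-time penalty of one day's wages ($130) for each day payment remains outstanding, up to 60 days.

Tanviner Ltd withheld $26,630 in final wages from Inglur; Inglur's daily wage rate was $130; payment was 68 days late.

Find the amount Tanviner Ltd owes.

Doubled: 2 × $26,630 = $53,260
Penalty days: min(68, 60) = 60
Waiting-time penalty: 60 × $130 = $7,800
Total award: $26,630 + $53,260 + $7,800 = $87,690

$87,690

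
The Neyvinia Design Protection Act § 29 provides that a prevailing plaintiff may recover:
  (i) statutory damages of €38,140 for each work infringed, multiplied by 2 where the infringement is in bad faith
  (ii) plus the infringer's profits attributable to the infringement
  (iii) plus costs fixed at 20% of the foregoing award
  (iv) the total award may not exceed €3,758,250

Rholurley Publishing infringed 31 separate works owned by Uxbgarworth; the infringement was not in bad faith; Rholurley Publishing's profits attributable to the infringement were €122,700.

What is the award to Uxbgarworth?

Award: €1,566,048

Statutory damages: 31 × €38,140 = €1,182,340
Infringement not in bad faith: no ×2 enhancement.
Combined award: €1,182,340 + €122,700 = €1,305,040
Costs: 20% of €1,305,040 = €261,008
Award plus costs: €1,305,040 + €261,008 = €1,566,048
Cap at €3,758,250: €1,566,048 is within the cap, no reduction.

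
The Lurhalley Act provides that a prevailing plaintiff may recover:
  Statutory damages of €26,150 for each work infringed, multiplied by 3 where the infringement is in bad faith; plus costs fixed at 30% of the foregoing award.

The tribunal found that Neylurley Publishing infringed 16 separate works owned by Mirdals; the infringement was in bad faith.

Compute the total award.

Statutory damages: 16 × €26,150 = €418,400
Trebled: 3 × €418,400 = €1,255,200
Costs: 30% of €1,255,200 = €376,560
Award plus costs: €1,255,200 + €376,560 = €1,631,760

€1,631,760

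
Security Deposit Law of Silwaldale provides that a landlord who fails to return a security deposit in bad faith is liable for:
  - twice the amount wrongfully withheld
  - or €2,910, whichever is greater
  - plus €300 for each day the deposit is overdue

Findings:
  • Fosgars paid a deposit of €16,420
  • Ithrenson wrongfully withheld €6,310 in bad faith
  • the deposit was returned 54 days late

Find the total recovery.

€28,820

Doubled: 2 × €6,310 = €12,620
Minimum €2,910: €12,620 meets the minimum, no increase.
Late-return penalty: 54 × €300 = €16,200
Damages plus late penalty: €12,620 + €16,200 = €28,820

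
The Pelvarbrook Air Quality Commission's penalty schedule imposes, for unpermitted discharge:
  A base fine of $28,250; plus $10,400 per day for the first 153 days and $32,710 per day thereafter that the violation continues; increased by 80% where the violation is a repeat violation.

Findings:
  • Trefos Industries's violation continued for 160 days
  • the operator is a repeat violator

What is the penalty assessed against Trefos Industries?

First 153 days: 153 × $10,400 = $1,591,200
Remaining days: (160 − 153) × $32,710 = $228,970
Per-day component: $1,591,200 + $228,970 = $1,820,170
Base plus per-day: $28,250 + $1,820,170 = $1,848,420
Enhancement: 80% of $1,848,420 = $1,478,736
Enhanced fine: $1,848,420 + $1,478,736 = $3,327,156

Civil penalty: $3,327,156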